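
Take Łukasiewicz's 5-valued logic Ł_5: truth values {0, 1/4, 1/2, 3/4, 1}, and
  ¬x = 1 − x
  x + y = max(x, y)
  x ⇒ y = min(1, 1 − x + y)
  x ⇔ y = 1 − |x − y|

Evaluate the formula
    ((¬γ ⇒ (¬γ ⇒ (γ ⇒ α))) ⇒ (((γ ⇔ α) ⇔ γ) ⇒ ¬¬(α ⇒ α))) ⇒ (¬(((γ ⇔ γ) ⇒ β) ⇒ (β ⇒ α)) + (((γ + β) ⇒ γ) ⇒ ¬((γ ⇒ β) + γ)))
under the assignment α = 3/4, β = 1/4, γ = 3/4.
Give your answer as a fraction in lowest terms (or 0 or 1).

¬γ = ¬3/4 = 1/4
¬γ = ¬3/4 = 1/4
γ ⇒ α = 3/4 ⇒ 3/4 = 1
¬γ ⇒ (γ ⇒ α) = 1/4 ⇒ 1 = 1
¬γ ⇒ (¬γ ⇒ (γ ⇒ α)) = 1/4 ⇒ 1 = 1
γ ⇔ α = 3/4 ⇔ 3/4 = 1
(γ ⇔ α) ⇔ γ = 1 ⇔ 3/4 = 3/4
α ⇒ α = 3/4 ⇒ 3/4 = 1
¬(α ⇒ α) = ¬1 = 0
¬¬(α ⇒ α) = ¬0 = 1
((γ ⇔ α) ⇔ γ) ⇒ ¬¬(α ⇒ α) = 3/4 ⇒ 1 = 1
(¬γ ⇒ (¬γ ⇒ (γ ⇒ α))) ⇒ (((γ ⇔ α) ⇔ γ) ⇒ ¬¬(α ⇒ α)) = 1 ⇒ 1 = 1
γ ⇔ γ = 3/4 ⇔ 3/4 = 1
(γ ⇔ γ) ⇒ β = 1 ⇒ 1/4 = 1/4
β ⇒ α = 1/4 ⇒ 3/4 = 1
((γ ⇔ γ) ⇒ β) ⇒ (β ⇒ α) = 1/4 ⇒ 1 = 1
¬(((γ ⇔ γ) ⇒ β) ⇒ (β ⇒ α)) = ¬1 = 0
γ + β = 3/4 + 1/4 = 3/4
(γ + β) ⇒ γ = 3/4 ⇒ 3/4 = 1
γ ⇒ β = 3/4 ⇒ 1/4 = 1/2
(γ ⇒ β) + γ = 1/2 + 3/4 = 3/4
¬((γ ⇒ β) + γ) = ¬3/4 = 1/4
((γ + β) ⇒ γ) ⇒ ¬((γ ⇒ β) + γ) = 1 ⇒ 1/4 = 1/4
¬(((γ ⇔ γ) ⇒ β) ⇒ (β ⇒ α)) + (((γ + β) ⇒ γ) ⇒ ¬((γ ⇒ β) + γ)) = 0 + 1/4 = 1/4
((¬γ ⇒ (¬γ ⇒ (γ ⇒ α))) ⇒ (((γ ⇔ α) ⇔ γ) ⇒ ¬¬(α ⇒ α))) ⇒ (¬(((γ ⇔ γ) ⇒ β) ⇒ (β ⇒ α)) + (((γ + β) ⇒ γ) ⇒ ¬((γ ⇒ β) + γ))) = 1 ⇒ 1/4 = 1/4

1/4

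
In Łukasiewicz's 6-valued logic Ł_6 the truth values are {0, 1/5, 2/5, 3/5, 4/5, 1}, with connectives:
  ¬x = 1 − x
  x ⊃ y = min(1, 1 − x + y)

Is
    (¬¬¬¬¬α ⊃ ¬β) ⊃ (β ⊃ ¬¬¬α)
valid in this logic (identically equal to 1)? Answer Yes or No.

Counterexample: take α = 3/5, β = 3/5.
¬α = ¬3/5 = 2/5
¬¬α = ¬2/5 = 3/5
¬¬¬α = ¬3/5 = 2/5
¬¬¬¬α = ¬2/5 = 3/5
¬¬¬¬¬α = ¬3/5 = 2/5
¬β = ¬3/5 = 2/5
¬¬¬¬¬α ⊃ ¬β = 2/5 ⊃ 2/5 = 1
¬α = ¬3/5 = 2/5
¬¬α = ¬2/5 = 3/5
¬¬¬α = ¬3/5 = 2/5
β ⊃ ¬¬¬α = 3/5 ⊃ 2/5 = 4/5
(¬¬¬¬¬α ⊃ ¬β) ⊃ (β ⊃ ¬¬¬α) = 1 ⊃ 4/5 = 4/5
This gives 4/5 ≠ 1.

No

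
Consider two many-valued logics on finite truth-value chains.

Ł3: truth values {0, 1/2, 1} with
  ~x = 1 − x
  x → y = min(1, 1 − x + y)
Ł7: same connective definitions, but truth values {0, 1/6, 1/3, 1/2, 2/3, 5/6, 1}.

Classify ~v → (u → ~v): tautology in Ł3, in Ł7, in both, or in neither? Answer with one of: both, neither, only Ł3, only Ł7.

both

In Ł3: every assignment gives 1 — tautology.
In Ł7: every assignment gives 1 — tautology.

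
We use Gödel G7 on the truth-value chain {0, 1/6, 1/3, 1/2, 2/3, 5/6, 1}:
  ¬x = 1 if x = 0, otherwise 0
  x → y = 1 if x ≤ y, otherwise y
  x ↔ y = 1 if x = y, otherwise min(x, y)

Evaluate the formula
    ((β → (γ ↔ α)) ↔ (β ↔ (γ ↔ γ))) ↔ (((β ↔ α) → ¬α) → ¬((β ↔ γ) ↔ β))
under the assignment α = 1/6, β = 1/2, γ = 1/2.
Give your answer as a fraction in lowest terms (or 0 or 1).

γ ↔ α = 1/2 ↔ 1/6 = 1/6
β → (γ ↔ α) = 1/2 → 1/6 = 1/6
γ ↔ γ = 1/2 ↔ 1/2 = 1
β ↔ (γ ↔ γ) = 1/2 ↔ 1 = 1/2
(β → (γ ↔ α)) ↔ (β ↔ (γ ↔ γ)) = 1/6 ↔ 1/2 = 1/6
β ↔ α = 1/2 ↔ 1/6 = 1/6
¬α = ¬1/6 = 0
(β ↔ α) → ¬α = 1/6 → 0 = 0
β ↔ γ = 1/2 ↔ 1/2 = 1
(β ↔ γ) ↔ β = 1 ↔ 1/2 = 1/2
¬((β ↔ γ) ↔ β) = ¬1/2 = 0
((β ↔ α) → ¬α) → ¬((β ↔ γ) ↔ β) = 0 → 0 = 1
((β → (γ ↔ α)) ↔ (β ↔ (γ ↔ γ))) ↔ (((β ↔ α) → ¬α) → ¬((β ↔ γ) ↔ β)) = 1/6 ↔ 1 = 1/6

1/6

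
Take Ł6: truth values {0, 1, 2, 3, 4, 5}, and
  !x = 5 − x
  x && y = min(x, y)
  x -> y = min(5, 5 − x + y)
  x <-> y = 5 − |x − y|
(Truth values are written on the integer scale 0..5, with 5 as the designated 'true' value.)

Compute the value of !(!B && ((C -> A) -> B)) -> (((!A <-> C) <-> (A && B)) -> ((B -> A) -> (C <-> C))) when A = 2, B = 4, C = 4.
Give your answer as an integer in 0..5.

5

!B = !4 = 1
C -> A = 4 -> 2 = 3
(C -> A) -> B = 3 -> 4 = 5
!B && ((C -> A) -> B) = 1 && 5 = 1
!(!B && ((C -> A) -> B)) = !1 = 4
!A = !2 = 3
!A <-> C = 3 <-> 4 = 4
A && B = 2 && 4 = 2
(!A <-> C) <-> (A && B) = 4 <-> 2 = 3
B -> A = 4 -> 2 = 3
C <-> C = 4 <-> 4 = 5
(B -> A) -> (C <-> C) = 3 -> 5 = 5
((!A <-> C) <-> (A && B)) -> ((B -> A) -> (C <-> C)) = 3 -> 5 = 5
!(!B && ((C -> A) -> B)) -> (((!A <-> C) <-> (A && B)) -> ((B -> A) -> (C <-> C))) = 4 -> 5 = 5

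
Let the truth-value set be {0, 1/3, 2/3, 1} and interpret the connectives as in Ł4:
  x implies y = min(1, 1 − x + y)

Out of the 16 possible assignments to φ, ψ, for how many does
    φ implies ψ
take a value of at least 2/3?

13

φ = 0, ψ = 0 ↦ 1  ≥
φ = 0, ψ = 1/3 ↦ 1  ≥
φ = 0, ψ = 2/3 ↦ 1  ≥
φ = 0, ψ = 1 ↦ 1  ≥
φ = 1/3, ψ = 0 ↦ 2/3  ≥
φ = 1/3, ψ = 1/3 ↦ 1  ≥
φ = 1/3, ψ = 2/3 ↦ 1  ≥
φ = 1/3, ψ = 1 ↦ 1  ≥
φ = 2/3, ψ = 0 ↦ 1/3  <
φ = 2/3, ψ = 1/3 ↦ 2/3  ≥
φ = 2/3, ψ = 2/3 ↦ 1  ≥
φ = 2/3, ψ = 1 ↦ 1  ≥
φ = 1, ψ = 0 ↦ 0  <
φ = 1, ψ = 1/3 ↦ 1/3  <
φ = 1, ψ = 2/3 ↦ 2/3  ≥
φ = 1, ψ = 1 ↦ 1  ≥
So 13 of the 16 assignments meet the threshold.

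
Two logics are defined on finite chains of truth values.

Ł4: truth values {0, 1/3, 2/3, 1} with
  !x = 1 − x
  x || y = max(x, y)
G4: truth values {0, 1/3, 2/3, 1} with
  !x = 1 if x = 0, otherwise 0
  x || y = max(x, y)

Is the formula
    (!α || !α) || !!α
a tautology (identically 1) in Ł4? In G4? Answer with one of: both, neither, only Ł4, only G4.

In Ł4: at α = 1/3 the value is 2/3 — not a tautology.
In G4: every assignment gives 1 — tautology.

only G4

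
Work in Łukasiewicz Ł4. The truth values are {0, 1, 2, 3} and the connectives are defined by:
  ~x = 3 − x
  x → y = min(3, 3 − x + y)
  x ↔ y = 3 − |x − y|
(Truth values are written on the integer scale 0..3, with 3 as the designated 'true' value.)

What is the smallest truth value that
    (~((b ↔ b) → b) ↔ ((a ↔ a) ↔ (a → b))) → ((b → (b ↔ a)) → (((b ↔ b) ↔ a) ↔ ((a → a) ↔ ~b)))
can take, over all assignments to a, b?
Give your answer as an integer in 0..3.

Take a = 0, b = 0:
b ↔ b = 0 ↔ 0 = 3
(b ↔ b) → b = 3 → 0 = 0
~((b ↔ b) → b) = ~0 = 3
a ↔ a = 0 ↔ 0 = 3
a → b = 0 → 0 = 3
(a ↔ a) ↔ (a → b) = 3 ↔ 3 = 3
~((b ↔ b) → b) ↔ ((a ↔ a) ↔ (a → b)) = 3 ↔ 3 = 3
b ↔ a = 0 ↔ 0 = 3
b → (b ↔ a) = 0 → 3 = 3
b ↔ b = 0 ↔ 0 = 3
(b ↔ b) ↔ a = 3 ↔ 0 = 0
a → a = 0 → 0 = 3
~b = ~0 = 3
(a → a) ↔ ~b = 3 ↔ 3 = 3
((b ↔ b) ↔ a) ↔ ((a → a) ↔ ~b) = 0 ↔ 3 = 0
(b → (b ↔ a)) → (((b ↔ b) ↔ a) ↔ ((a → a) ↔ ~b)) = 3 → 0 = 0
(~((b ↔ b) → b) ↔ ((a ↔ a) ↔ (a → b))) → ((b → (b ↔ a)) → (((b ↔ b) ↔ a) ↔ ((a → a) ↔ ~b))) = 3 → 0 = 0
No assignment yields a value below 0, so this is the minimum.

0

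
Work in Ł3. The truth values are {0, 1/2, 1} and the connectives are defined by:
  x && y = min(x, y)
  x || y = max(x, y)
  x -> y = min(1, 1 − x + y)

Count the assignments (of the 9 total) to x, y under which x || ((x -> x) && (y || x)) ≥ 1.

x = 0, y = 0 ↦ 0  <
x = 0, y = 1/2 ↦ 1/2  <
x = 0, y = 1 ↦ 1  ≥
x = 1/2, y = 0 ↦ 1/2  <
x = 1/2, y = 1/2 ↦ 1/2  <
x = 1/2, y = 1 ↦ 1  ≥
x = 1, y = 0 ↦ 1  ≥
x = 1, y = 1/2 ↦ 1  ≥
x = 1, y = 1 ↦ 1  ≥
So 5 of the 9 assignments meet the threshold.

5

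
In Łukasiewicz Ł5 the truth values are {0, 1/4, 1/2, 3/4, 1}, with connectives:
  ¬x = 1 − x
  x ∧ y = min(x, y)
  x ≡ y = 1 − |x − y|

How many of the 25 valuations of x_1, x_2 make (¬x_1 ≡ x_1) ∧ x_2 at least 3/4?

2

value 1: 1 assignment (counts)
value 3/4: 1 assignment (counts)
value 1/2: 7 assignments
value 1/4: 3 assignments
value 0: 13 assignments
So 2 of the 25 assignments meet the threshold.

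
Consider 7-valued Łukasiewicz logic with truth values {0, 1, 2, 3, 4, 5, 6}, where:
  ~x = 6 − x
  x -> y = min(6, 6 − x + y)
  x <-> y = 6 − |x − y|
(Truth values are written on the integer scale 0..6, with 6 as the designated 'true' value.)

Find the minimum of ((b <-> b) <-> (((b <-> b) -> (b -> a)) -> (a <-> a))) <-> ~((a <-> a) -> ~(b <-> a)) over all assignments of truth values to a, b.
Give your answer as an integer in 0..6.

0

Take a = 0, b = 6:
b <-> b = 6 <-> 6 = 6
b <-> b = 6 <-> 6 = 6
b -> a = 6 -> 0 = 0
(b <-> b) -> (b -> a) = 6 -> 0 = 0
a <-> a = 0 <-> 0 = 6
((b <-> b) -> (b -> a)) -> (a <-> a) = 0 -> 6 = 6
(b <-> b) <-> (((b <-> b) -> (b -> a)) -> (a <-> a)) = 6 <-> 6 = 6
a <-> a = 0 <-> 0 = 6
b <-> a = 6 <-> 0 = 0
~(b <-> a) = ~0 = 6
(a <-> a) -> ~(b <-> a) = 6 -> 6 = 6
~((a <-> a) -> ~(b <-> a)) = ~6 = 0
((b <-> b) <-> (((b <-> b) -> (b -> a)) -> (a <-> a))) <-> ~((a <-> a) -> ~(b <-> a)) = 6 <-> 0 = 0
No assignment yields a value below 0, so this is the minimum.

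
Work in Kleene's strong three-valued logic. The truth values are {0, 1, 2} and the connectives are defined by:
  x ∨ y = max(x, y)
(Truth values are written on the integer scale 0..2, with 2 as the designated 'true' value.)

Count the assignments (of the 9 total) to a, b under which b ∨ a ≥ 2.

5

a = 0, b = 0 ↦ 0  <
a = 0, b = 1 ↦ 1  <
a = 0, b = 2 ↦ 2  ≥
a = 1, b = 0 ↦ 1  <
a = 1, b = 1 ↦ 1  <
a = 1, b = 2 ↦ 2  ≥
a = 2, b = 0 ↦ 2  ≥
a = 2, b = 1 ↦ 2  ≥
a = 2, b = 2 ↦ 2  ≥
So 5 of the 9 assignments meet the threshold.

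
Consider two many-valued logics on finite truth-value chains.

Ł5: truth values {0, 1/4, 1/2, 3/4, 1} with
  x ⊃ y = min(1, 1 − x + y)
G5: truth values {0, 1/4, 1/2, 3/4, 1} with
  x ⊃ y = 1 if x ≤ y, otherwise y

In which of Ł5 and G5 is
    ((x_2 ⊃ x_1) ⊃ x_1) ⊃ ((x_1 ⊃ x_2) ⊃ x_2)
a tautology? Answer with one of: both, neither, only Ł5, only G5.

In Ł5: every assignment gives 1 — tautology.
In G5: at x_1 = 0, x_2 = 1/4 the value is 1/4 — not a tautology.

only Ł5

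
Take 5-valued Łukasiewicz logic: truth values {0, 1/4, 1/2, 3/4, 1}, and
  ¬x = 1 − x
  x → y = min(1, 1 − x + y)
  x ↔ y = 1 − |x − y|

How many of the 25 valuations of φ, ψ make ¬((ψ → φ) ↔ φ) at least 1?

value 1: 1 assignment (counts)
value 3/4: 3 assignments
value 1/2: 5 assignments
value 1/4: 7 assignments
value 0: 9 assignments
So 1 of the 25 assignments meets the threshold.

1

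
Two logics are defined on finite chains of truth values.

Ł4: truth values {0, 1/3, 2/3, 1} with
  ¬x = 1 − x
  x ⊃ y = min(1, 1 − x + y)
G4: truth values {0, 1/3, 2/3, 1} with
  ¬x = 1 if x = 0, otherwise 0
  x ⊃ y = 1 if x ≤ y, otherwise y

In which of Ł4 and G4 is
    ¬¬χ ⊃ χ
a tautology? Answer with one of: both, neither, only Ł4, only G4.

only Ł4

In Ł4: every assignment gives 1 — tautology.
In G4: at χ = 1/3 the value is 1/3 — not a tautology.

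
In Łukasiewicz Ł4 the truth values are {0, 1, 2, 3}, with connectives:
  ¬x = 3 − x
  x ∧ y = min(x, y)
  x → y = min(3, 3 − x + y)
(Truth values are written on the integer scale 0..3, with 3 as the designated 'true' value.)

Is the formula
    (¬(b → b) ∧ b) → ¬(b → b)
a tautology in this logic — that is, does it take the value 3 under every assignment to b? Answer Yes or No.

Yes

b = 0 ↦ 3
b = 1 ↦ 3
b = 2 ↦ 3
b = 3 ↦ 3
Every assignment gives a value ≥ 3.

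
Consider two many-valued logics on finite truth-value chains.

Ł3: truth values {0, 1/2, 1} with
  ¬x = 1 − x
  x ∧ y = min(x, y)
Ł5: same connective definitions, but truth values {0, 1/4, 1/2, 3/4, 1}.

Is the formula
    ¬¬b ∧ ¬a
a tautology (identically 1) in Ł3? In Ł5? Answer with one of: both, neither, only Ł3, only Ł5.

In Ł3: at a = 0, b = 0 the value is 0 — not a tautology.
In Ł5: at a = 0, b = 0 the value is 0 — not a tautology.

neither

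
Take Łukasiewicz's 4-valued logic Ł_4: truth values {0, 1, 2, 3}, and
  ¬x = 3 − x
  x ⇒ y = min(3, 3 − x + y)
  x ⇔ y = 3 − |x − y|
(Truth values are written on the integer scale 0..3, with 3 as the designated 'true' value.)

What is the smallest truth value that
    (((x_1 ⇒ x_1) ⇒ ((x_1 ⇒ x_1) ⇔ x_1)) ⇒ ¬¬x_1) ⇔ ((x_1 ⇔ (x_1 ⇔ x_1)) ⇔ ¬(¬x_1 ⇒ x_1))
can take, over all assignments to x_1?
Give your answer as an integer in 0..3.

0

Take x_1 = 0:
x_1 ⇒ x_1 = 0 ⇒ 0 = 3
x_1 ⇒ x_1 = 0 ⇒ 0 = 3
(x_1 ⇒ x_1) ⇔ x_1 = 3 ⇔ 0 = 0
(x_1 ⇒ x_1) ⇒ ((x_1 ⇒ x_1) ⇔ x_1) = 3 ⇒ 0 = 0
¬x_1 = ¬0 = 3
¬¬x_1 = ¬3 = 0
((x_1 ⇒ x_1) ⇒ ((x_1 ⇒ x_1) ⇔ x_1)) ⇒ ¬¬x_1 = 0 ⇒ 0 = 3
x_1 ⇔ x_1 = 0 ⇔ 0 = 3
x_1 ⇔ (x_1 ⇔ x_1) = 0 ⇔ 3 = 0
¬x_1 = ¬0 = 3
¬x_1 ⇒ x_1 = 3 ⇒ 0 = 0
¬(¬x_1 ⇒ x_1) = ¬0 = 3
(x_1 ⇔ (x_1 ⇔ x_1)) ⇔ ¬(¬x_1 ⇒ x_1) = 0 ⇔ 3 = 0
(((x_1 ⇒ x_1) ⇒ ((x_1 ⇒ x_1) ⇔ x_1)) ⇒ ¬¬x_1) ⇔ ((x_1 ⇔ (x_1 ⇔ x_1)) ⇔ ¬(¬x_1 ⇒ x_1)) = 3 ⇔ 0 = 0
No assignment yields a value below 0, so this is the minimum.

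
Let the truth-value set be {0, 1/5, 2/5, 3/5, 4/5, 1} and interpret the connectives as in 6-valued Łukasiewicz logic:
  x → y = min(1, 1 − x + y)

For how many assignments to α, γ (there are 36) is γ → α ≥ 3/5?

value 1: 21 assignments (counts)
value 4/5: 5 assignments (counts)
value 3/5: 4 assignments (counts)
value 2/5: 3 assignments
value 1/5: 2 assignments
value 0: 1 assignment
So 30 of the 36 assignments meet the threshold.

30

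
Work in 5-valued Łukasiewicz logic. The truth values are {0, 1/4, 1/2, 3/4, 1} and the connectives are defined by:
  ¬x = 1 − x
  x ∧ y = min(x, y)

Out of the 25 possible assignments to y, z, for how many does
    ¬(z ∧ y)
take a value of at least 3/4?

value 1: 9 assignments (counts)
value 3/4: 7 assignments (counts)
value 1/2: 5 assignments
value 1/4: 3 assignments
value 0: 1 assignment
So 16 of the 25 assignments meet the threshold.

16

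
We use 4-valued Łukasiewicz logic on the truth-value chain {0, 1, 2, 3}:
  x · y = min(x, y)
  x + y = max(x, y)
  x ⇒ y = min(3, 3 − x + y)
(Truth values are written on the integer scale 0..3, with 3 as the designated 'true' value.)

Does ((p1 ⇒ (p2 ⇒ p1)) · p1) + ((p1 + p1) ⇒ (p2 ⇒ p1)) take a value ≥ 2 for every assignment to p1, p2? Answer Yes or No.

Yes

p1 = 0, p2 = 0 ↦ 3
p1 = 0, p2 = 1 ↦ 3
p1 = 0, p2 = 2 ↦ 3
p1 = 0, p2 = 3 ↦ 3
p1 = 1, p2 = 0 ↦ 3
p1 = 1, p2 = 1 ↦ 3
p1 = 1, p2 = 2 ↦ 3
p1 = 1, p2 = 3 ↦ 3
p1 = 2, p2 = 0 ↦ 3
p1 = 2, p2 = 1 ↦ 3
p1 = 2, p2 = 2 ↦ 3
p1 = 2, p2 = 3 ↦ 3
p1 = 3, p2 = 0 ↦ 3
p1 = 3, p2 = 1 ↦ 3
p1 = 3, p2 = 2 ↦ 3
p1 = 3, p2 = 3 ↦ 3
Every assignment gives a value ≥ 2.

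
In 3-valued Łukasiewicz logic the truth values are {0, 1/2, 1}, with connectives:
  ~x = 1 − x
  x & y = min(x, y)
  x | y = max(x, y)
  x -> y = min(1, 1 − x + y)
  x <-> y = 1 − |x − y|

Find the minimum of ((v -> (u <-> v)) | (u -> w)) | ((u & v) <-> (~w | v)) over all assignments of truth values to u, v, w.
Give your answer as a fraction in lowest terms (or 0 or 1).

1/2

Take u = 1/2, v = 1, w = 0:
u <-> v = 1/2 <-> 1 = 1/2
v -> (u <-> v) = 1 -> 1/2 = 1/2
u -> w = 1/2 -> 0 = 1/2
(v -> (u <-> v)) | (u -> w) = 1/2 | 1/2 = 1/2
u & v = 1/2 & 1 = 1/2
~w = ~0 = 1
~w | v = 1 | 1 = 1
(u & v) <-> (~w | v) = 1/2 <-> 1 = 1/2
((v -> (u <-> v)) | (u -> w)) | ((u & v) <-> (~w | v)) = 1/2 | 1/2 = 1/2
No assignment yields a value below 1/2, so this is the minimum.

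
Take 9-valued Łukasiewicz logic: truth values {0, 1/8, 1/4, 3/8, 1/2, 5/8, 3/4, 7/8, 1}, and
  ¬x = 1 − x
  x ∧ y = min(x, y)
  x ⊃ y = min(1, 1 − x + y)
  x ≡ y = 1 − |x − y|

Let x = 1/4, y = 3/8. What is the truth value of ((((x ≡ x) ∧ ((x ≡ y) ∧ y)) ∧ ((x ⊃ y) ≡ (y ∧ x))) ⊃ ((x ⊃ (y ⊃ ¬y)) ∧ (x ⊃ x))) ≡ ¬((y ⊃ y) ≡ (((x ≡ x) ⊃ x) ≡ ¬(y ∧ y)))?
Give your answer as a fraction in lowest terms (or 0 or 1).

3/8

x ≡ x = 1/4 ≡ 1/4 = 1
x ≡ y = 1/4 ≡ 3/8 = 7/8
(x ≡ y) ∧ y = 7/8 ∧ 3/8 = 3/8
(x ≡ x) ∧ ((x ≡ y) ∧ y) = 1 ∧ 3/8 = 3/8
x ⊃ y = 1/4 ⊃ 3/8 = 1
y ∧ x = 3/8 ∧ 1/4 = 1/4
(x ⊃ y) ≡ (y ∧ x) = 1 ≡ 1/4 = 1/4
((x ≡ x) ∧ ((x ≡ y) ∧ y)) ∧ ((x ⊃ y) ≡ (y ∧ x)) = 3/8 ∧ 1/4 = 1/4
¬y = ¬3/8 = 5/8
y ⊃ ¬y = 3/8 ⊃ 5/8 = 1
x ⊃ (y ⊃ ¬y) = 1/4 ⊃ 1 = 1
x ⊃ x = 1/4 ⊃ 1/4 = 1
(x ⊃ (y ⊃ ¬y)) ∧ (x ⊃ x) = 1 ∧ 1 = 1
(((x ≡ x) ∧ ((x ≡ y) ∧ y)) ∧ ((x ⊃ y) ≡ (y ∧ x))) ⊃ ((x ⊃ (y ⊃ ¬y)) ∧ (x ⊃ x)) = 1/4 ⊃ 1 = 1
y ⊃ y = 3/8 ⊃ 3/8 = 1
x ≡ x = 1/4 ≡ 1/4 = 1
(x ≡ x) ⊃ x = 1 ⊃ 1/4 = 1/4
y ∧ y = 3/8 ∧ 3/8 = 3/8
¬(y ∧ y) = ¬3/8 = 5/8
((x ≡ x) ⊃ x) ≡ ¬(y ∧ y) = 1/4 ≡ 5/8 = 5/8
(y ⊃ y) ≡ (((x ≡ x) ⊃ x) ≡ ¬(y ∧ y)) = 1 ≡ 5/8 = 5/8
¬((y ⊃ y) ≡ (((x ≡ x) ⊃ x) ≡ ¬(y ∧ y))) = ¬5/8 = 3/8
((((x ≡ x) ∧ ((x ≡ y) ∧ y)) ∧ ((x ⊃ y) ≡ (y ∧ x))) ⊃ ((x ⊃ (y ⊃ ¬y)) ∧ (x ⊃ x))) ≡ ¬((y ⊃ y) ≡ (((x ≡ x) ⊃ x) ≡ ¬(y ∧ y))) = 1 ≡ 3/8 = 3/8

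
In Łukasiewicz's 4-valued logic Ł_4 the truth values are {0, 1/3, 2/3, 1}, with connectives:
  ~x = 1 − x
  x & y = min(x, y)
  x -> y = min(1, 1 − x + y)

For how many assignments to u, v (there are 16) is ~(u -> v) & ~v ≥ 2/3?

u = 0, v = 0 ↦ 0  <
u = 0, v = 1/3 ↦ 0  <
u = 0, v = 2/3 ↦ 0  <
u = 0, v = 1 ↦ 0  <
u = 1/3, v = 0 ↦ 1/3  <
u = 1/3, v = 1/3 ↦ 0  <
u = 1/3, v = 2/3 ↦ 0  <
u = 1/3, v = 1 ↦ 0  <
u = 2/3, v = 0 ↦ 2/3  ≥
u = 2/3, v = 1/3 ↦ 1/3  <
u = 2/3, v = 2/3 ↦ 0  <
u = 2/3, v = 1 ↦ 0  <
u = 1, v = 0 ↦ 1  ≥
u = 1, v = 1/3 ↦ 2/3  ≥
u = 1, v = 2/3 ↦ 1/3  <
u = 1, v = 1 ↦ 0  <
So 3 of the 16 assignments meet the threshold.

3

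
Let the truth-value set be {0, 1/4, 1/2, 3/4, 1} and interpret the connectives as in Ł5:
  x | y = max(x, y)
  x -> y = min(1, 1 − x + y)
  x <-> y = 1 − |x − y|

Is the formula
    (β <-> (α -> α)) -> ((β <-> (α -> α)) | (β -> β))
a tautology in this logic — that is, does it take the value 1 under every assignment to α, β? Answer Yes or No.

At α = 1/4, β = 0, for instance:
α -> α = 1/4 -> 1/4 = 1
β <-> (α -> α) = 0 <-> 1 = 0
β -> β = 0 -> 0 = 1
(β <-> (α -> α)) | (β -> β) = 0 | 1 = 1
(β <-> (α -> α)) -> ((β <-> (α -> α)) | (β -> β)) = 0 -> 1 = 1
and checking the remaining 24 assignments likewise gives ≥ 1 in every case.

Yes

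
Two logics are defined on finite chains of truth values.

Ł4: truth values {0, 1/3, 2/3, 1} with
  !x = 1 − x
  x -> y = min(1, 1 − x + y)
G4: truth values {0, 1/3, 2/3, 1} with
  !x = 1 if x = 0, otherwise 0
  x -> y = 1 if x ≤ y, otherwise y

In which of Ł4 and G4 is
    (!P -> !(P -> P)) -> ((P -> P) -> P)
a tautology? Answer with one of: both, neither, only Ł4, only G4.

In Ł4: every assignment gives 1 — tautology.
In G4: at P = 1/3 the value is 1/3 — not a tautology.

only Ł4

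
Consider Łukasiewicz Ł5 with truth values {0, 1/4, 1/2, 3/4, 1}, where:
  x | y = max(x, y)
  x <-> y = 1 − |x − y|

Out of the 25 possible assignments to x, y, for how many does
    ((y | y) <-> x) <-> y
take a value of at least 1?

7

value 1: 7 assignments (counts)
value 3/4: 7 assignments
value 1/2: 6 assignments
value 1/4: 3 assignments
value 0: 2 assignments
So 7 of the 25 assignments meet the threshold.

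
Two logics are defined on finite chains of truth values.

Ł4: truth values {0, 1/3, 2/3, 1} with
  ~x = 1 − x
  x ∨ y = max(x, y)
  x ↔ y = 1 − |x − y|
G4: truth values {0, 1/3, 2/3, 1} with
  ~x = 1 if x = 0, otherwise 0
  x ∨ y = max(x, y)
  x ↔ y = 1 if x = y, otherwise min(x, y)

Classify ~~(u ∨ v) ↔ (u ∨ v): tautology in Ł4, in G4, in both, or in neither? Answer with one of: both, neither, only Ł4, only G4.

only Ł4

In Ł4: every assignment gives 1 — tautology.
In G4: at u = 0, v = 1/3 the value is 1/3 — not a tautology.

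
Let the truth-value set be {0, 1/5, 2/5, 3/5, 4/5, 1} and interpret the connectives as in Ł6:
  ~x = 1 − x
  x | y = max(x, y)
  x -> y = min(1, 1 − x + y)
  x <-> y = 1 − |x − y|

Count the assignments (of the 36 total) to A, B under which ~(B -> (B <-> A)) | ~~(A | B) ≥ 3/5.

value 1: 11 assignments (counts)
value 4/5: 9 assignments (counts)
value 3/5: 7 assignments (counts)
value 2/5: 5 assignments
value 1/5: 3 assignments
value 0: 1 assignment
So 27 of the 36 assignments meet the threshold.

27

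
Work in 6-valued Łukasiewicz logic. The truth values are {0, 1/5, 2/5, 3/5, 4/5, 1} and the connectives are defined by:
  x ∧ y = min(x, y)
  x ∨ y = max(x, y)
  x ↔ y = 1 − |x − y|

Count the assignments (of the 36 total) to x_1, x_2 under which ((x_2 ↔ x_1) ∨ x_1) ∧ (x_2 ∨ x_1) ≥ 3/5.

value 1: 6 assignments (counts)
value 4/5: 7 assignments (counts)
value 3/5: 8 assignments (counts)
value 2/5: 8 assignments
value 1/5: 5 assignments
value 0: 2 assignments
So 21 of the 36 assignments meet the threshold.

21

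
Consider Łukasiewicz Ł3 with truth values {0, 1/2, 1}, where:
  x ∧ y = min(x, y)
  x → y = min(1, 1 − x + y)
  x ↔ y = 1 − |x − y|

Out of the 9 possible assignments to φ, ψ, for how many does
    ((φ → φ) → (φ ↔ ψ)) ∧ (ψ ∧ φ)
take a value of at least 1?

1

φ = 0, ψ = 0 ↦ 0  <
φ = 0, ψ = 1/2 ↦ 0  <
φ = 0, ψ = 1 ↦ 0  <
φ = 1/2, ψ = 0 ↦ 0  <
φ = 1/2, ψ = 1/2 ↦ 1/2  <
φ = 1/2, ψ = 1 ↦ 1/2  <
φ = 1, ψ = 0 ↦ 0  <
φ = 1, ψ = 1/2 ↦ 1/2  <
φ = 1, ψ = 1 ↦ 1  ≥
So 1 of the 9 assignments meets the threshold.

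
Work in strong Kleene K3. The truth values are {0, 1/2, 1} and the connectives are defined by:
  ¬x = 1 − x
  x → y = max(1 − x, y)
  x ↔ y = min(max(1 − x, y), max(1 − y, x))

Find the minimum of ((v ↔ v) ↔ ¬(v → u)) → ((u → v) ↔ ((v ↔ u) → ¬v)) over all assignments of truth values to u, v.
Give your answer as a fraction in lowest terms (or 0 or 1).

1/2

Take u = 0, v = 1/2:
v ↔ v = 1/2 ↔ 1/2 = 1/2
v → u = 1/2 → 0 = 1/2
¬(v → u) = ¬1/2 = 1/2
(v ↔ v) ↔ ¬(v → u) = 1/2 ↔ 1/2 = 1/2
u → v = 0 → 1/2 = 1
v ↔ u = 1/2 ↔ 0 = 1/2
¬v = ¬1/2 = 1/2
(v ↔ u) → ¬v = 1/2 → 1/2 = 1/2
(u → v) ↔ ((v ↔ u) → ¬v) = 1 ↔ 1/2 = 1/2
((v ↔ v) ↔ ¬(v → u)) → ((u → v) ↔ ((v ↔ u) → ¬v)) = 1/2 → 1/2 = 1/2
No assignment yields a value below 1/2, so this is the minimum.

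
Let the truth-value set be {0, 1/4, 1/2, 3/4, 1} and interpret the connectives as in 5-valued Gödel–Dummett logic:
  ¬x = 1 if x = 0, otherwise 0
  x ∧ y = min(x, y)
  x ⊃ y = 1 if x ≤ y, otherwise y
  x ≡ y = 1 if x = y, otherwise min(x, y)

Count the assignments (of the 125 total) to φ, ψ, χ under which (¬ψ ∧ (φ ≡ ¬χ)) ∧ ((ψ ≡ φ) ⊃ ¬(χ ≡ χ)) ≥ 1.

1

value 1: 1 assignment (counts)
value 3/4: 1 assignment
value 1/2: 1 assignment
value 1/4: 1 assignment
value 0: 121 assignments
So 1 of the 125 assignments meets the threshold.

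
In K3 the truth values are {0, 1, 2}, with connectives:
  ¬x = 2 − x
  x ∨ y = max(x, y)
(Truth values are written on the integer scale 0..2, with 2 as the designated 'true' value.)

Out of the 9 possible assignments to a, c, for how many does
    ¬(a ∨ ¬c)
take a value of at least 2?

a = 0, c = 0 ↦ 0  <
a = 0, c = 1 ↦ 1  <
a = 0, c = 2 ↦ 2  ≥
a = 1, c = 0 ↦ 0  <
a = 1, c = 1 ↦ 1  <
a = 1, c = 2 ↦ 1  <
a = 2, c = 0 ↦ 0  <
a = 2, c = 1 ↦ 0  <
a = 2, c = 2 ↦ 0  <
So 1 of the 9 assignments meets the threshold.

1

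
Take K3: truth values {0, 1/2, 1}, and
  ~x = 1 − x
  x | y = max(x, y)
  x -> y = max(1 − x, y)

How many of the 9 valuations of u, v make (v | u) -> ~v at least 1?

3

u = 0, v = 0 ↦ 1  ≥
u = 0, v = 1/2 ↦ 1/2  <
u = 0, v = 1 ↦ 0  <
u = 1/2, v = 0 ↦ 1  ≥
u = 1/2, v = 1/2 ↦ 1/2  <
u = 1/2, v = 1 ↦ 0  <
u = 1, v = 0 ↦ 1  ≥
u = 1, v = 1/2 ↦ 1/2  <
u = 1, v = 1 ↦ 0  <
So 3 of the 9 assignments meet the threshold.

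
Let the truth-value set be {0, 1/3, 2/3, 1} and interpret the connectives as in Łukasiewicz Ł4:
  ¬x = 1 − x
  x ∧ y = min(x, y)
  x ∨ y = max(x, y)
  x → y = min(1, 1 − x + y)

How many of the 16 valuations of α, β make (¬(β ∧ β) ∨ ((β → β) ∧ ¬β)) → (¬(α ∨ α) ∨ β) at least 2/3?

α = 0, β = 0 ↦ 1  ≥
α = 0, β = 1/3 ↦ 1  ≥
α = 0, β = 2/3 ↦ 1  ≥
α = 0, β = 1 ↦ 1  ≥
α = 1/3, β = 0 ↦ 2/3  ≥
α = 1/3, β = 1/3 ↦ 1  ≥
α = 1/3, β = 2/3 ↦ 1  ≥
α = 1/3, β = 1 ↦ 1  ≥
α = 2/3, β = 0 ↦ 1/3  <
α = 2/3, β = 1/3 ↦ 2/3  ≥
α = 2/3, β = 2/3 ↦ 1  ≥
α = 2/3, β = 1 ↦ 1  ≥
α = 1, β = 0 ↦ 0  <
α = 1, β = 1/3 ↦ 2/3  ≥
α = 1, β = 2/3 ↦ 1  ≥
α = 1, β = 1 ↦ 1  ≥
So 14 of the 16 assignments meet the threshold.

14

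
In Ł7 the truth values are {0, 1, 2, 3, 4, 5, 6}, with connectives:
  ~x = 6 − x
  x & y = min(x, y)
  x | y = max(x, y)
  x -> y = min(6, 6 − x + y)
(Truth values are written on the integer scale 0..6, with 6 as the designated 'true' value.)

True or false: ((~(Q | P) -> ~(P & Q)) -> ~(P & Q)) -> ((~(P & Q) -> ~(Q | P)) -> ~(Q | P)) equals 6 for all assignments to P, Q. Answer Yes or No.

Yes

At P = 2, Q = 5, for instance:
Q | P = 5 | 2 = 5
~(Q | P) = ~5 = 1
P & Q = 2 & 5 = 2
~(P & Q) = ~2 = 4
~(Q | P) -> ~(P & Q) = 1 -> 4 = 6
(~(Q | P) -> ~(P & Q)) -> ~(P & Q) = 6 -> 4 = 4
~(P & Q) -> ~(Q | P) = 4 -> 1 = 3
(~(P & Q) -> ~(Q | P)) -> ~(Q | P) = 3 -> 1 = 4
((~(Q | P) -> ~(P & Q)) -> ~(P & Q)) -> ((~(P & Q) -> ~(Q | P)) -> ~(Q | P)) = 4 -> 4 = 6
and checking the remaining 48 assignments likewise gives ≥ 6 in every case.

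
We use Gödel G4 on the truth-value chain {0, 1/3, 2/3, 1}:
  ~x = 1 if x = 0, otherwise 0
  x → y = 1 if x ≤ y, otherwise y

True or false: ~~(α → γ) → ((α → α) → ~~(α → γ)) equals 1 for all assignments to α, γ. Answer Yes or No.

α = 0, γ = 0 ↦ 1
α = 0, γ = 1/3 ↦ 1
α = 0, γ = 2/3 ↦ 1
α = 0, γ = 1 ↦ 1
α = 1/3, γ = 0 ↦ 1
α = 1/3, γ = 1/3 ↦ 1
α = 1/3, γ = 2/3 ↦ 1
α = 1/3, γ = 1 ↦ 1
α = 2/3, γ = 0 ↦ 1
α = 2/3, γ = 1/3 ↦ 1
α = 2/3, γ = 2/3 ↦ 1
α = 2/3, γ = 1 ↦ 1
α = 1, γ = 0 ↦ 1
α = 1, γ = 1/3 ↦ 1
α = 1, γ = 2/3 ↦ 1
α = 1, γ = 1 ↦ 1
Every assignment gives a value ≥ 1.

Yes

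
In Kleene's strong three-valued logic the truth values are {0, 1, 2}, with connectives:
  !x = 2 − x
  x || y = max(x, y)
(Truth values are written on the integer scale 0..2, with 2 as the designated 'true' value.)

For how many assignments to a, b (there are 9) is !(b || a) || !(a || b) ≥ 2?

a = 0, b = 0 ↦ 2  ≥
a = 0, b = 1 ↦ 1  <
a = 0, b = 2 ↦ 0  <
a = 1, b = 0 ↦ 1  <
a = 1, b = 1 ↦ 1  <
a = 1, b = 2 ↦ 0  <
a = 2, b = 0 ↦ 0  <
a = 2, b = 1 ↦ 0  <
a = 2, b = 2 ↦ 0  <
So 1 of the 9 assignments meets the threshold.

1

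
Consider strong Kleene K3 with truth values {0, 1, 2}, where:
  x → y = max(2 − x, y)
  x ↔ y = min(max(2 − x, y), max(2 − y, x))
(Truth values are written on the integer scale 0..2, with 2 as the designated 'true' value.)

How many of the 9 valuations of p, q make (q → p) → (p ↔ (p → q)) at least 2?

2

p = 0, q = 0 ↦ 0  <
p = 0, q = 1 ↦ 1  <
p = 0, q = 2 ↦ 2  ≥
p = 1, q = 0 ↦ 1  <
p = 1, q = 1 ↦ 1  <
p = 1, q = 2 ↦ 1  <
p = 2, q = 0 ↦ 0  <
p = 2, q = 1 ↦ 1  <
p = 2, q = 2 ↦ 2  ≥
So 2 of the 9 assignments meet the threshold.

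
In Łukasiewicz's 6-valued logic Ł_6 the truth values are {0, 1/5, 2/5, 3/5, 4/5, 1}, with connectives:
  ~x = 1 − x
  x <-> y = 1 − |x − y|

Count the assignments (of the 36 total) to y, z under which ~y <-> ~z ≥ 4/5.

16

value 1: 6 assignments (counts)
value 4/5: 10 assignments (counts)
value 3/5: 8 assignments
value 2/5: 6 assignments
value 1/5: 4 assignments
value 0: 2 assignments
So 16 of the 36 assignments meet the threshold.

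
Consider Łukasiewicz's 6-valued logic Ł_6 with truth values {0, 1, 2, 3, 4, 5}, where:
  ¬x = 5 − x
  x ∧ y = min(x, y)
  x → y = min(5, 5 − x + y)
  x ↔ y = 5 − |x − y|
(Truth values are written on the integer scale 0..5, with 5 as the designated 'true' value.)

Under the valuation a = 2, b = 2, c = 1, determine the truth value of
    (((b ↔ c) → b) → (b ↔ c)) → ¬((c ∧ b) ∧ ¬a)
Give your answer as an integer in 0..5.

b ↔ c = 2 ↔ 1 = 4
(b ↔ c) → b = 4 → 2 = 3
b ↔ c = 2 ↔ 1 = 4
((b ↔ c) → b) → (b ↔ c) = 3 → 4 = 5
c ∧ b = 1 ∧ 2 = 1
¬a = ¬2 = 3
(c ∧ b) ∧ ¬a = 1 ∧ 3 = 1
¬((c ∧ b) ∧ ¬a) = ¬1 = 4
(((b ↔ c) → b) → (b ↔ c)) → ¬((c ∧ b) ∧ ¬a) = 5 → 4 = 4

4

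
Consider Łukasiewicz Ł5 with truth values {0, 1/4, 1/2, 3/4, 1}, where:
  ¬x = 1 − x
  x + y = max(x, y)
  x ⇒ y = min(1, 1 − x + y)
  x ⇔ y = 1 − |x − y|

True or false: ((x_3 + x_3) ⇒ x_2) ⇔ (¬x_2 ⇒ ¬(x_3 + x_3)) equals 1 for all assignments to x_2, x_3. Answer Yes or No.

At x_2 = 1, x_3 = 3/4, for instance:
x_3 + x_3 = 3/4 + 3/4 = 3/4
(x_3 + x_3) ⇒ x_2 = 3/4 ⇒ 1 = 1
¬x_2 = ¬1 = 0
¬(x_3 + x_3) = ¬3/4 = 1/4
¬x_2 ⇒ ¬(x_3 + x_3) = 0 ⇒ 1/4 = 1
((x_3 + x_3) ⇒ x_2) ⇔ (¬x_2 ⇒ ¬(x_3 + x_3)) = 1 ⇔ 1 = 1
and checking the remaining 24 assignments likewise gives ≥ 1 in every case.

Yes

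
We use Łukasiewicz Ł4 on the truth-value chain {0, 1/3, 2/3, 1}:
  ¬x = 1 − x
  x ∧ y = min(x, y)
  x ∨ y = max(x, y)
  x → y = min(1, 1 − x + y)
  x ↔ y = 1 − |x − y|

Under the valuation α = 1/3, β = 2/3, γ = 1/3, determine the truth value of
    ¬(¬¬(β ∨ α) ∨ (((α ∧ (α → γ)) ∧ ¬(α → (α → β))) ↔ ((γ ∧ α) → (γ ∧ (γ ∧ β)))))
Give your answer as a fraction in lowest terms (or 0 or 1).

β ∨ α = 2/3 ∨ 1/3 = 2/3
¬(β ∨ α) = ¬2/3 = 1/3
¬¬(β ∨ α) = ¬1/3 = 2/3
α → γ = 1/3 → 1/3 = 1
α ∧ (α → γ) = 1/3 ∧ 1 = 1/3
α → β = 1/3 → 2/3 = 1
α → (α → β) = 1/3 → 1 = 1
¬(α → (α → β)) = ¬1 = 0
(α ∧ (α → γ)) ∧ ¬(α → (α → β)) = 1/3 ∧ 0 = 0
γ ∧ α = 1/3 ∧ 1/3 = 1/3
γ ∧ β = 1/3 ∧ 2/3 = 1/3
γ ∧ (γ ∧ β) = 1/3 ∧ 1/3 = 1/3
(γ ∧ α) → (γ ∧ (γ ∧ β)) = 1/3 → 1/3 = 1
((α ∧ (α → γ)) ∧ ¬(α → (α → β))) ↔ ((γ ∧ α) → (γ ∧ (γ ∧ β))) = 0 ↔ 1 = 0
¬¬(β ∨ α) ∨ (((α ∧ (α → γ)) ∧ ¬(α → (α → β))) ↔ ((γ ∧ α) → (γ ∧ (γ ∧ β)))) = 2/3 ∨ 0 = 2/3
¬(¬¬(β ∨ α) ∨ (((α ∧ (α → γ)) ∧ ¬(α → (α → β))) ↔ ((γ ∧ α) → (γ ∧ (γ ∧ β))))) = ¬2/3 = 1/3

1/3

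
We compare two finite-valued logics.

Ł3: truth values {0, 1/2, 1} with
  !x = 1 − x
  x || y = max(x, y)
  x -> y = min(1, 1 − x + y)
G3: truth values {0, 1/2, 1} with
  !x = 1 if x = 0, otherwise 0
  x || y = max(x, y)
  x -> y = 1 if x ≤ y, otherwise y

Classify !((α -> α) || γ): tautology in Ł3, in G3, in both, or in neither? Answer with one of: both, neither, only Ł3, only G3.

neither

In Ł3: at α = 0, γ = 0 the value is 0 — not a tautology.
In G3: at α = 0, γ = 0 the value is 0 — not a tautology.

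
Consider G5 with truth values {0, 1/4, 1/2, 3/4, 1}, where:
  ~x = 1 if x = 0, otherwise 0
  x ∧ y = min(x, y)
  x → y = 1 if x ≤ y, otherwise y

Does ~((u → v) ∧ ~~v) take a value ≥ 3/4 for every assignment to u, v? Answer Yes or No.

Counterexample: take u = 0, v = 1/4.
u → v = 0 → 1/4 = 1
~v = ~1/4 = 0
~~v = ~0 = 1
(u → v) ∧ ~~v = 1 ∧ 1 = 1
~((u → v) ∧ ~~v) = ~1 = 0
This gives 0, which is below 3/4.

No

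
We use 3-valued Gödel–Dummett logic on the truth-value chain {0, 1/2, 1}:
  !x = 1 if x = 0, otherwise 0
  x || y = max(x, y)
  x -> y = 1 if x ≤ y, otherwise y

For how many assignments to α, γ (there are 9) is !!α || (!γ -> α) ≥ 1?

8

α = 0, γ = 0 ↦ 0  <
α = 0, γ = 1/2 ↦ 1  ≥
α = 0, γ = 1 ↦ 1  ≥
α = 1/2, γ = 0 ↦ 1  ≥
α = 1/2, γ = 1/2 ↦ 1  ≥
α = 1/2, γ = 1 ↦ 1  ≥
α = 1, γ = 0 ↦ 1  ≥
α = 1, γ = 1/2 ↦ 1  ≥
α = 1, γ = 1 ↦ 1  ≥
So 8 of the 9 assignments meet the threshold.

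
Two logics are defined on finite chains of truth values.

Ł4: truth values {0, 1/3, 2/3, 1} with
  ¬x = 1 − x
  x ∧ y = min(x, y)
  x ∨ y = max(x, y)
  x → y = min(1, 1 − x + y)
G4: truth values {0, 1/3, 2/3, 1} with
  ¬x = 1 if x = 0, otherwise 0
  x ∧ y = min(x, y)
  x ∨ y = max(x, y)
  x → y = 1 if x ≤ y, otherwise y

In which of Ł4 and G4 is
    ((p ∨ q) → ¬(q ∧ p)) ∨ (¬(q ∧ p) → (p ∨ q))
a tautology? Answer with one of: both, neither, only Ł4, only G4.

both

In Ł4: every assignment gives 1 — tautology.
In G4: every assignment gives 1 — tautology.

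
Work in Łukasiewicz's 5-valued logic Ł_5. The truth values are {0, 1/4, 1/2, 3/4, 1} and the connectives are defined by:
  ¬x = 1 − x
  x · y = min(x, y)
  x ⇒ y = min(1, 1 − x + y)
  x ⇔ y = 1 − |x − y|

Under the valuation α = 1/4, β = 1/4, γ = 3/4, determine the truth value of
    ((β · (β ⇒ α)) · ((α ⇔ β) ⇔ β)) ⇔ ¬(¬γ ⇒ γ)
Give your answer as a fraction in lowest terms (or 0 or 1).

β ⇒ α = 1/4 ⇒ 1/4 = 1
β · (β ⇒ α) = 1/4 · 1 = 1/4
α ⇔ β = 1/4 ⇔ 1/4 = 1
(α ⇔ β) ⇔ β = 1 ⇔ 1/4 = 1/4
(β · (β ⇒ α)) · ((α ⇔ β) ⇔ β) = 1/4 · 1/4 = 1/4
¬γ = ¬3/4 = 1/4
¬γ ⇒ γ = 1/4 ⇒ 3/4 = 1
¬(¬γ ⇒ γ) = ¬1 = 0
((β · (β ⇒ α)) · ((α ⇔ β) ⇔ β)) ⇔ ¬(¬γ ⇒ γ) = 1/4 ⇔ 0 = 3/4

3/4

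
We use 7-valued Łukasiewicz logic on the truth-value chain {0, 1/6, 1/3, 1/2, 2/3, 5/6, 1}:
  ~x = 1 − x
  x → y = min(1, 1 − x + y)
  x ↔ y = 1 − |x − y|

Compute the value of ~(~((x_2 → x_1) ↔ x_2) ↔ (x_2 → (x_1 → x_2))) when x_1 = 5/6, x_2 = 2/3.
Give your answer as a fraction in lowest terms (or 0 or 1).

x_2 → x_1 = 2/3 → 5/6 = 1
(x_2 → x_1) ↔ x_2 = 1 ↔ 2/3 = 2/3
~((x_2 → x_1) ↔ x_2) = ~2/3 = 1/3
x_1 → x_2 = 5/6 → 2/3 = 5/6
x_2 → (x_1 → x_2) = 2/3 → 5/6 = 1
~((x_2 → x_1) ↔ x_2) ↔ (x_2 → (x_1 → x_2)) = 1/3 ↔ 1 = 1/3
~(~((x_2 → x_1) ↔ x_2) ↔ (x_2 → (x_1 → x_2))) = ~1/3 = 2/3

2/3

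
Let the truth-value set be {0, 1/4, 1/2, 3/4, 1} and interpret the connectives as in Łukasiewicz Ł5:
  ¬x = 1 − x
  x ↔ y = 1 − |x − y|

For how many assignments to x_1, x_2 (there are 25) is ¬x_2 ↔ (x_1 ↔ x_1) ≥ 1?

5

value 1: 5 assignments (counts)
value 3/4: 5 assignments
value 1/2: 5 assignments
value 1/4: 5 assignments
value 0: 5 assignments
So 5 of the 25 assignments meet the threshold.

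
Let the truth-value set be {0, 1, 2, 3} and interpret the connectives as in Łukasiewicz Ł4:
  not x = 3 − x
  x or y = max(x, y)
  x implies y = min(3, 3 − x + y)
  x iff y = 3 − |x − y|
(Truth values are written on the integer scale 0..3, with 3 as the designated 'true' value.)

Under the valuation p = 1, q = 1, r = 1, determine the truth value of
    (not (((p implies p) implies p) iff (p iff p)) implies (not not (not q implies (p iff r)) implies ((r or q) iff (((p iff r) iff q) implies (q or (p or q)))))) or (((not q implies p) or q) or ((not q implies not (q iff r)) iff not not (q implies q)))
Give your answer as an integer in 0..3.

p implies p = 1 implies 1 = 3
(p implies p) implies p = 3 implies 1 = 1
p iff p = 1 iff 1 = 3
((p implies p) implies p) iff (p iff p) = 1 iff 3 = 1
not (((p implies p) implies p) iff (p iff p)) = not 1 = 2
not q = not 1 = 2
p iff r = 1 iff 1 = 3
not q implies (p iff r) = 2 implies 3 = 3
not (not q implies (p iff r)) = not 3 = 0
not not (not q implies (p iff r)) = not 0 = 3
r or q = 1 or 1 = 1
p iff r = 1 iff 1 = 3
(p iff r) iff q = 3 iff 1 = 1
p or q = 1 or 1 = 1
q or (p or q) = 1 or 1 = 1
((p iff r) iff q) implies (q or (p or q)) = 1 implies 1 = 3
(r or q) iff (((p iff r) iff q) implies (q or (p or q))) = 1 iff 3 = 1
not not (not q implies (p iff r)) implies ((r or q) iff (((p iff r) iff q) implies (q or (p or q)))) = 3 implies 1 = 1
not (((p implies p) implies p) iff (p iff p)) implies (not not (not q implies (p iff r)) implies ((r or q) iff (((p iff r) iff q) implies (q or (p or q))))) = 2 implies 1 = 2
not q = not 1 = 2
not q implies p = 2 implies 1 = 2
(not q implies p) or q = 2 or 1 = 2
not q = not 1 = 2
q iff r = 1 iff 1 = 3
not (q iff r) = not 3 = 0
not q implies not (q iff r) = 2 implies 0 = 1
q implies q = 1 implies 1 = 3
not (q implies q) = not 3 = 0
not not (q implies q) = not 0 = 3
(not q implies not (q iff r)) iff not not (q implies q) = 1 iff 3 = 1
((not q implies p) or q) or ((not q implies not (q iff r)) iff not not (q implies q)) = 2 or 1 = 2
(not (((p implies p) implies p) iff (p iff p)) implies (not not (not q implies (p iff r)) implies ((r or q) iff (((p iff r) iff q) implies (q or (p or q)))))) or (((not q implies p) or q) or ((not q implies not (q iff r)) iff not not (q implies q))) = 2 or 2 = 2

2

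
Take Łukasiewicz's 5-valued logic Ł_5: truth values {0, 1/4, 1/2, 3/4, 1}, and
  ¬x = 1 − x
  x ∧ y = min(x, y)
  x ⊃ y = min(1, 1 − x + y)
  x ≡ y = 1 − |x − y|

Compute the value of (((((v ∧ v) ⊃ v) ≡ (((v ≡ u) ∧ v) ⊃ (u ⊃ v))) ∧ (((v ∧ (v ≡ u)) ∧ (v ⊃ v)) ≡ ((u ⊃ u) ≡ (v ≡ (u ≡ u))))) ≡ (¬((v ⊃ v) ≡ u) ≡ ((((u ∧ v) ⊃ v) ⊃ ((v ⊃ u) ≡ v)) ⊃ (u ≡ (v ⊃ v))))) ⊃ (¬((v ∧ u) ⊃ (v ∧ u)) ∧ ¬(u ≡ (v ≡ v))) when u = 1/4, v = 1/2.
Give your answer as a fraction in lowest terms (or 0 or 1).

v ∧ v = 1/2 ∧ 1/2 = 1/2
(v ∧ v) ⊃ v = 1/2 ⊃ 1/2 = 1
v ≡ u = 1/2 ≡ 1/4 = 3/4
(v ≡ u) ∧ v = 3/4 ∧ 1/2 = 1/2
u ⊃ v = 1/4 ⊃ 1/2 = 1
((v ≡ u) ∧ v) ⊃ (u ⊃ v) = 1/2 ⊃ 1 = 1
((v ∧ v) ⊃ v) ≡ (((v ≡ u) ∧ v) ⊃ (u ⊃ v)) = 1 ≡ 1 = 1
v ≡ u = 1/2 ≡ 1/4 = 3/4
v ∧ (v ≡ u) = 1/2 ∧ 3/4 = 1/2
v ⊃ v = 1/2 ⊃ 1/2 = 1
(v ∧ (v ≡ u)) ∧ (v ⊃ v) = 1/2 ∧ 1 = 1/2
u ⊃ u = 1/4 ⊃ 1/4 = 1
u ≡ u = 1/4 ≡ 1/4 = 1
v ≡ (u ≡ u) = 1/2 ≡ 1 = 1/2
(u ⊃ u) ≡ (v ≡ (u ≡ u)) = 1 ≡ 1/2 = 1/2
((v ∧ (v ≡ u)) ∧ (v ⊃ v)) ≡ ((u ⊃ u) ≡ (v ≡ (u ≡ u))) = 1/2 ≡ 1/2 = 1
(((v ∧ v) ⊃ v) ≡ (((v ≡ u) ∧ v) ⊃ (u ⊃ v))) ∧ (((v ∧ (v ≡ u)) ∧ (v ⊃ v)) ≡ ((u ⊃ u) ≡ (v ≡ (u ≡ u)))) = 1 ∧ 1 = 1
v ⊃ v = 1/2 ⊃ 1/2 = 1
(v ⊃ v) ≡ u = 1 ≡ 1/4 = 1/4
¬((v ⊃ v) ≡ u) = ¬1/4 = 3/4
u ∧ v = 1/4 ∧ 1/2 = 1/4
(u ∧ v) ⊃ v = 1/4 ⊃ 1/2 = 1
v ⊃ u = 1/2 ⊃ 1/4 = 3/4
(v ⊃ u) ≡ v = 3/4 ≡ 1/2 = 3/4
((u ∧ v) ⊃ v) ⊃ ((v ⊃ u) ≡ v) = 1 ⊃ 3/4 = 3/4
v ⊃ v = 1/2 ⊃ 1/2 = 1
u ≡ (v ⊃ v) = 1/4 ≡ 1 = 1/4
(((u ∧ v) ⊃ v) ⊃ ((v ⊃ u) ≡ v)) ⊃ (u ≡ (v ⊃ v)) = 3/4 ⊃ 1/4 = 1/2
¬((v ⊃ v) ≡ u) ≡ ((((u ∧ v) ⊃ v) ⊃ ((v ⊃ u) ≡ v)) ⊃ (u ≡ (v ⊃ v))) = 3/4 ≡ 1/2 = 3/4
((((v ∧ v) ⊃ v) ≡ (((v ≡ u) ∧ v) ⊃ (u ⊃ v))) ∧ (((v ∧ (v ≡ u)) ∧ (v ⊃ v)) ≡ ((u ⊃ u) ≡ (v ≡ (u ≡ u))))) ≡ (¬((v ⊃ v) ≡ u) ≡ ((((u ∧ v) ⊃ v) ⊃ ((v ⊃ u) ≡ v)) ⊃ (u ≡ (v ⊃ v)))) = 1 ≡ 3/4 = 3/4
v ∧ u = 1/2 ∧ 1/4 = 1/4
v ∧ u = 1/2 ∧ 1/4 = 1/4
(v ∧ u) ⊃ (v ∧ u) = 1/4 ⊃ 1/4 = 1
¬((v ∧ u) ⊃ (v ∧ u)) = ¬1 = 0
v ≡ v = 1/2 ≡ 1/2 = 1
u ≡ (v ≡ v) = 1/4 ≡ 1 = 1/4
¬(u ≡ (v ≡ v)) = ¬1/4 = 3/4
¬((v ∧ u) ⊃ (v ∧ u)) ∧ ¬(u ≡ (v ≡ v)) = 0 ∧ 3/4 = 0
(((((v ∧ v) ⊃ v) ≡ (((v ≡ u) ∧ v) ⊃ (u ⊃ v))) ∧ (((v ∧ (v ≡ u)) ∧ (v ⊃ v)) ≡ ((u ⊃ u) ≡ (v ≡ (u ≡ u))))) ≡ (¬((v ⊃ v) ≡ u) ≡ ((((u ∧ v) ⊃ v) ⊃ ((v ⊃ u) ≡ v)) ⊃ (u ≡ (v ⊃ v))))) ⊃ (¬((v ∧ u) ⊃ (v ∧ u)) ∧ ¬(u ≡ (v ≡ v))) = 3/4 ⊃ 0 = 1/4

1/4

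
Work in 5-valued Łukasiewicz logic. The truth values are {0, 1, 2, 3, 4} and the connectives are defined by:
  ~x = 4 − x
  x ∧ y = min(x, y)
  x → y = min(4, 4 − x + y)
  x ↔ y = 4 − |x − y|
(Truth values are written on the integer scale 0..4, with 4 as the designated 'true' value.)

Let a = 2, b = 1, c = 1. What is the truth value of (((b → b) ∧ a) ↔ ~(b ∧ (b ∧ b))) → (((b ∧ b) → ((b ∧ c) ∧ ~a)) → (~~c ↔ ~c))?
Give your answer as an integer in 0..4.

3

b → b = 1 → 1 = 4
(b → b) ∧ a = 4 ∧ 2 = 2
b ∧ b = 1 ∧ 1 = 1
b ∧ (b ∧ b) = 1 ∧ 1 = 1
~(b ∧ (b ∧ b)) = ~1 = 3
((b → b) ∧ a) ↔ ~(b ∧ (b ∧ b)) = 2 ↔ 3 = 3
b ∧ b = 1 ∧ 1 = 1
b ∧ c = 1 ∧ 1 = 1
~a = ~2 = 2
(b ∧ c) ∧ ~a = 1 ∧ 2 = 1
(b ∧ b) → ((b ∧ c) ∧ ~a) = 1 → 1 = 4
~c = ~1 = 3
~~c = ~3 = 1
~c = ~1 = 3
~~c ↔ ~c = 1 ↔ 3 = 2
((b ∧ b) → ((b ∧ c) ∧ ~a)) → (~~c ↔ ~c) = 4 → 2 = 2
(((b → b) ∧ a) ↔ ~(b ∧ (b ∧ b))) → (((b ∧ b) → ((b ∧ c) ∧ ~a)) → (~~c ↔ ~c)) = 3 → 2 = 3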